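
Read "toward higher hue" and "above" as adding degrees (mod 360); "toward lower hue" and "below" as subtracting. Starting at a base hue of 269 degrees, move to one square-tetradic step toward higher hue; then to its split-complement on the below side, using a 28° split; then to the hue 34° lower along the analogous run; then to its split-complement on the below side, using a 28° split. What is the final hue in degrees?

269°

square ↑ +90°: 269 + 90 = 359°
split-comp 28° ↓ +152°: 359 + 152 = 511 → 511 − 360 = 151°
analog 34° ↓ −34°: 151 − 34 = 117°
split-comp 28° ↓ +152°: 117 + 152 = 269°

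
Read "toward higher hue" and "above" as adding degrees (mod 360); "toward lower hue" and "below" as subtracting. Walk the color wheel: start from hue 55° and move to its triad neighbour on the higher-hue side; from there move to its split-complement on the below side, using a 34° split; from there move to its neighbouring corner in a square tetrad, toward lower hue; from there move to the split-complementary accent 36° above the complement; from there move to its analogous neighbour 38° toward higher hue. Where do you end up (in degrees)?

55 + 120 = 175°   (triadic ↑)
175 + 146 = 321°   (split-comp 34° ↓)
321 − 90 = 231°   (square ↓)
231 + 216 = 447 → 447 − 360 = 87°   (split-comp 36° ↑)
87 + 38 = 125°   (analog 38° ↑)

125°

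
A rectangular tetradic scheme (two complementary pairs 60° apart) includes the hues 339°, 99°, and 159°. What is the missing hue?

A rectangular tetradic uses two complementary pairs 60° apart: offsets 0°, 60°, 180°, 240°.
Among {99°, 159°, 339°}, 339° and 159° are a 180° pair.
The remaining hue 99° needs its own complement: 99 + 180 = 279°

279°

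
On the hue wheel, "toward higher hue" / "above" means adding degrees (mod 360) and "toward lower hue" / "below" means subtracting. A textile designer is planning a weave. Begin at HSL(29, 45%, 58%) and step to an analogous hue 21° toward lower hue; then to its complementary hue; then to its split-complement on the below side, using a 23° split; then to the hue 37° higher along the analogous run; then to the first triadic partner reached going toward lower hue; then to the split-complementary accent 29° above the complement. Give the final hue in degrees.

111°

−21° (analog 21° ↓): 29 − 21 = 8°
+180° (complement): 8 + 180 = 188°
+157° (split-comp 23° ↓): 188 + 157 = 345°
+37° (analog 37° ↑): 345 + 37 = 382 → 382 − 360 = 22°
−120° (triadic ↓): 22 − 120 = -98 → -98 + 360 = 262°
+209° (split-comp 29° ↑): 262 + 209 = 471 → 471 − 360 = 111°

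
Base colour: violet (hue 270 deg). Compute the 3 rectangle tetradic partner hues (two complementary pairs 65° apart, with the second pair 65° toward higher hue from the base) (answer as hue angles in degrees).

A rectangular tetradic uses two complementary pairs 65° apart: offsets 0°, 65°, 180°, 245°.
270 + 65 = 335°
270 + 180 = 450 → 450 − 360 = 90°
270 + 245 = 515 → 515 − 360 = 155°

335°, 90°, and 155°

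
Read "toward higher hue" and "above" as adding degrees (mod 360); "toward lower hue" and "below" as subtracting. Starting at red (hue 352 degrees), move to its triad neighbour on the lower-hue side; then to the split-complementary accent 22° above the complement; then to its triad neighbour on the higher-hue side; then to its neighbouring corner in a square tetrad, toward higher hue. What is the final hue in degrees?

284°

352 − 120 = 232°   (triadic ↓)
232 + 202 = 434 → 434 − 360 = 74°   (split-comp 22° ↑)
74 + 120 = 194°   (triadic ↑)
194 + 90 = 284°   (square ↑)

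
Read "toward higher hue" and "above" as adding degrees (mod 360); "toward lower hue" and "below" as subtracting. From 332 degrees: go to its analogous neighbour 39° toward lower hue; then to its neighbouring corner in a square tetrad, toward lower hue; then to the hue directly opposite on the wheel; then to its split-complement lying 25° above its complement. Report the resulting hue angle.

analog 39° ↓ −39°: 332 − 39 = 293°
square ↓ −90°: 293 − 90 = 203°
complement +180°: 203 + 180 = 383 → 383 − 360 = 23°
split-comp 25° ↑ +205°: 23 + 205 = 228°

228°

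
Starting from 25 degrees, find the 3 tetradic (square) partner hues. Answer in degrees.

115°, 205°, and 295°

A square tetradic scheme places four hues every 90°.
25 + 90 = 115°
25 + 180 = 205°
25 + 270 = 295°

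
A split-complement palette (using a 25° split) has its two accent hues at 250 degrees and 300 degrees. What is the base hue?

The accents sit 25° either side of the complement, so the complement is their short-arc midpoint on the wheel.
Short-arc midpoint of 250° and 300°: 275°.
Base is 180° from the complement: 275 − 180 = 95°

95°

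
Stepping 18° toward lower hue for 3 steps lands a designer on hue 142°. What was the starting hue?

196°

3 steps of 18° (toward lower hue) give a net shift of −54°.
Start = end − shift: 142 + 54 = 196°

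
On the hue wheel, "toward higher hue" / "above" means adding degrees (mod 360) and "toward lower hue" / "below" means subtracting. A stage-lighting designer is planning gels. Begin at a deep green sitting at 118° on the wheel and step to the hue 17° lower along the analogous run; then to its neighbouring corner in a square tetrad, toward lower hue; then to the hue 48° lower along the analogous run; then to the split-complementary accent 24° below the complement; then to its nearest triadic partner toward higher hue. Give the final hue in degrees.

239°

−17° (analog 17° ↓): 118 − 17 = 101°
−90° (square ↓): 101 − 90 = 11°
−48° (analog 48° ↓): 11 − 48 = -37 → -37 + 360 = 323°
+156° (split-comp 24° ↓): 323 + 156 = 479 → 479 − 360 = 119°
+120° (triadic ↑): 119 + 120 = 239°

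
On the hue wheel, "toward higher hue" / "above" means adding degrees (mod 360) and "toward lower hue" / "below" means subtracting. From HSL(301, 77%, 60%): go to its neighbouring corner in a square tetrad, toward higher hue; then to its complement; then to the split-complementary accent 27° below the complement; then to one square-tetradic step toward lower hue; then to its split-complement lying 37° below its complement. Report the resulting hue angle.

square ↑ +90°: 301 + 90 = 391 → 391 − 360 = 31°
complement +180°: 31 + 180 = 211°
split-comp 27° ↓ +153°: 211 + 153 = 364 → 364 − 360 = 4°
square ↓ −90°: 4 − 90 = -86 → -86 + 360 = 274°
split-comp 37° ↓ +143°: 274 + 143 = 417 → 417 − 360 = 57°

57°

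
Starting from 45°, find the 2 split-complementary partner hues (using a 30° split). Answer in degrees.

195° and 255°

Complement of 45°: 45 + 180 = 225°
225 − 30 = 195°
225 + 30 = 255°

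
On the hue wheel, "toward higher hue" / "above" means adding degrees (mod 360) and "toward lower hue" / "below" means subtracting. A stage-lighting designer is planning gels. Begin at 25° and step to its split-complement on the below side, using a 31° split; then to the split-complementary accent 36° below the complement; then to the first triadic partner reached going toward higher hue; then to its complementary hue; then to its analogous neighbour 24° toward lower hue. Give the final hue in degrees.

234°

+149° (split-comp 31° ↓): 25 + 149 = 174°
+144° (split-comp 36° ↓): 174 + 144 = 318°
+120° (triadic ↑): 318 + 120 = 438 → 438 − 360 = 78°
+180° (complement): 78 + 180 = 258°
−24° (analog 24° ↓): 258 − 24 = 234°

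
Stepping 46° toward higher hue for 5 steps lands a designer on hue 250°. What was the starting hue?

5 steps of 46° (toward higher hue) give a net shift of +230°.
Start = end − shift: 250 − 230 = 20°

20°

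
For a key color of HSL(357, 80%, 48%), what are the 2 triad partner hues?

117° and 237°

A triad places three hues 120° apart.
357 + 120 = 477 → 477 − 360 = 117°
357 + 240 = 597 → 597 − 360 = 237°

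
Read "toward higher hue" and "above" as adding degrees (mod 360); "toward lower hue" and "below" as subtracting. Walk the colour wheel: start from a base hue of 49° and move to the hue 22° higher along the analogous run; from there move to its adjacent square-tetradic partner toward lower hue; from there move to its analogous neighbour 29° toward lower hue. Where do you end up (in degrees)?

312°

+22° (analog 22° ↑): 49 + 22 = 71°
−90° (square ↓): 71 − 90 = -19 → -19 + 360 = 341°
−29° (analog 29° ↓): 341 − 29 = 312°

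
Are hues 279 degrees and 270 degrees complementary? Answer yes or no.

no

Angular distance: |279 − 270| = 9 = 9°.
Complementary requires 180°.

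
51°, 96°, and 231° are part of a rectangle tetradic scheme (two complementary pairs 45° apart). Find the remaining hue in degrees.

A rectangular tetradic uses two complementary pairs 45° apart: offsets 0°, 45°, 180°, 225°.
Among {51°, 96°, 231°}, 231° and 51° are a 180° pair.
The remaining hue 96° needs its own complement: 96 + 180 = 276°

276°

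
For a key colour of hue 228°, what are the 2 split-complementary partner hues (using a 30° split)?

18° and 78°

Split-complementary hues sit 30° either side of the complement.
Complement of 228°: 228 + 180 = 408 → 408 − 360 = 48°
48 − 30 = 18°
48 + 30 = 78°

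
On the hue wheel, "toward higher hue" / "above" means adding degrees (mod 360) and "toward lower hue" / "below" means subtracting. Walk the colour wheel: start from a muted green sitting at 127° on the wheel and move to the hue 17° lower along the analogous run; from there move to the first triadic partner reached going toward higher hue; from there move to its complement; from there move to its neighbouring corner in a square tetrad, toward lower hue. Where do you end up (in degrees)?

320°

127 − 17 = 110°   (analog 17° ↓)
110 + 120 = 230°   (triadic ↑)
230 + 180 = 410 → 410 − 360 = 50°   (complement)
50 − 90 = -40 → -40 + 360 = 320°   (square ↓)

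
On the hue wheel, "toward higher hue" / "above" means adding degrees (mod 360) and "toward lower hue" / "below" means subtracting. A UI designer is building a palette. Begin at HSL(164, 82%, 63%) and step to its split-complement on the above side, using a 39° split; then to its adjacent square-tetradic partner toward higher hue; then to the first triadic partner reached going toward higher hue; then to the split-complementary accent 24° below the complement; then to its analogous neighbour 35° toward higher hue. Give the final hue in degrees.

64°

split-comp 39° ↑ +219°: 164 + 219 = 383 → 383 − 360 = 23°
square ↑ +90°: 23 + 90 = 113°
triadic ↑ +120°: 113 + 120 = 233°
split-comp 24° ↓ +156°: 233 + 156 = 389 → 389 − 360 = 29°
analog 35° ↑ +35°: 29 + 35 = 64°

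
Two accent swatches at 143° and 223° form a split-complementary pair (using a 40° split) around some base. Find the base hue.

3°

The accents sit 40° either side of the complement, so the complement is their short-arc midpoint on the wheel.
Short-arc midpoint of 143° and 223°: 183°.
Base is 180° from the complement: 183 − 180 = 3°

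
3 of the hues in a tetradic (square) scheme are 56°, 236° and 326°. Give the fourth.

A square tetradic scheme places four hues every 90°.
The full set through 56° is {56°, 146°, 236°, 326°}.
Given {56°, 236°, 326°}, the missing hue is 146°.

146°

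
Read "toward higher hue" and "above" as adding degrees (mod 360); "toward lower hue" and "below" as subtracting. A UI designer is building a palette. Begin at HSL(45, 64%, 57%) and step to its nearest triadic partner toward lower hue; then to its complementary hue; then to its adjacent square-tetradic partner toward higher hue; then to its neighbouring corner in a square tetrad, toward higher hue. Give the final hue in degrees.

triadic ↓ −120°: 45 − 120 = -75 → -75 + 360 = 285°
complement +180°: 285 + 180 = 465 → 465 − 360 = 105°
square ↑ +90°: 105 + 90 = 195°
square ↑ +90°: 195 + 90 = 285°

285°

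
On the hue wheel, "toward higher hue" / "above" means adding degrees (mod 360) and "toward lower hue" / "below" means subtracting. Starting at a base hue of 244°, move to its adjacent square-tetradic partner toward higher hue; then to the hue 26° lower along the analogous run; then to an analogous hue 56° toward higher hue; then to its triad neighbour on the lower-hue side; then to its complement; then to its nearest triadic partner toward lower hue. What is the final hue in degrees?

square ↑ +90°: 244 + 90 = 334°
analog 26° ↓ −26°: 334 − 26 = 308°
analog 56° ↑ +56°: 308 + 56 = 364 → 364 − 360 = 4°
triadic ↓ −120°: 4 − 120 = -116 → -116 + 360 = 244°
complement +180°: 244 + 180 = 424 → 424 − 360 = 64°
triadic ↓ −120°: 64 − 120 = -56 → -56 + 360 = 304°

304°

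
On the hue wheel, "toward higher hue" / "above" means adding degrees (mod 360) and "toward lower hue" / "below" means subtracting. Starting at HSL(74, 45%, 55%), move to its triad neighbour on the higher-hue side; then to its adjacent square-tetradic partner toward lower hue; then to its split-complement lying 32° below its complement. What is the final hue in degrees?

252°

74 + 120 = 194°   (triadic ↑)
194 − 90 = 104°   (square ↓)
104 + 148 = 252°   (split-comp 32° ↓)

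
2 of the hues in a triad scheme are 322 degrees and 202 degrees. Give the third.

A triad places three hues 120° apart.
The full set through 202° is {82°, 202°, 322°}.
Given {202°, 322°}, the missing hue is 82°.

82°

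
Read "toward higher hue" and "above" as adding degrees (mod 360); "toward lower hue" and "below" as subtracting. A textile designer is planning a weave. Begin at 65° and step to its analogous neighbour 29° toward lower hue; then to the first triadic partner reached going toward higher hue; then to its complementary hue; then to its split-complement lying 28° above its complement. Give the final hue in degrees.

184°

−29° (analog 29° ↓): 65 − 29 = 36°
+120° (triadic ↑): 36 + 120 = 156°
+180° (complement): 156 + 180 = 336°
+208° (split-comp 28° ↑): 336 + 208 = 544 → 544 − 360 = 184°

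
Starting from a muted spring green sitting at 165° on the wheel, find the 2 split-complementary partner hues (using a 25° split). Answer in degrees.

320° and 10°

Split-complementary hues sit 25° either side of the complement.
Complement of 165°: 165 + 180 = 345°
345 − 25 = 320°
345 + 25 = 370 → 370 − 360 = 10°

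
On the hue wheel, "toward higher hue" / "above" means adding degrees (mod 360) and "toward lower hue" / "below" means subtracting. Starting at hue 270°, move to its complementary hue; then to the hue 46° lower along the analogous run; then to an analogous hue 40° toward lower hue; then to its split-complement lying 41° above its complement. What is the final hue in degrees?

225°

+180° (complement): 270 + 180 = 450 → 450 − 360 = 90°
−46° (analog 46° ↓): 90 − 46 = 44°
−40° (analog 40° ↓): 44 − 40 = 4°
+221° (split-comp 41° ↑): 4 + 221 = 225°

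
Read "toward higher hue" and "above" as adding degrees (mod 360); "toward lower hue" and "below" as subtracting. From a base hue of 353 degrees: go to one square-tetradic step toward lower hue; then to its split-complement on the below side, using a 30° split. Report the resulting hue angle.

−90° (square ↓): 353 − 90 = 263°
+150° (split-comp 30° ↓): 263 + 150 = 413 → 413 − 360 = 53°

53°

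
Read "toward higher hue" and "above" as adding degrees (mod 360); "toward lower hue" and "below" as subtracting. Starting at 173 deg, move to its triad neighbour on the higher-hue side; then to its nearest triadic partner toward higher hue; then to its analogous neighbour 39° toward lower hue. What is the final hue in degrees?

triadic ↑ +120°: 173 + 120 = 293°
triadic ↑ +120°: 293 + 120 = 413 → 413 − 360 = 53°
analog 39° ↓ −39°: 53 − 39 = 14°

14°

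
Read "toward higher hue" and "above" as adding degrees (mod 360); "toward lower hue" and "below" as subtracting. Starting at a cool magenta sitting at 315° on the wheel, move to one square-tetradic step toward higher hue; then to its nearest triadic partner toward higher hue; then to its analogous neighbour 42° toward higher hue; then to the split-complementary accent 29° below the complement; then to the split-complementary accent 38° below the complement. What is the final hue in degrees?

+90° (square ↑): 315 + 90 = 405 → 405 − 360 = 45°
+120° (triadic ↑): 45 + 120 = 165°
+42° (analog 42° ↑): 165 + 42 = 207°
+151° (split-comp 29° ↓): 207 + 151 = 358°
+142° (split-comp 38° ↓): 358 + 142 = 500 → 500 − 360 = 140°

140°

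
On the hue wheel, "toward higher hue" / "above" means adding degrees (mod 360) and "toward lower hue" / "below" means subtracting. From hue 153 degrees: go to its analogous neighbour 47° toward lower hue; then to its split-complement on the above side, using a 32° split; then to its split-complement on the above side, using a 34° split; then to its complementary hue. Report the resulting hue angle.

352°

153 − 47 = 106°   (analog 47° ↓)
106 + 212 = 318°   (split-comp 32° ↑)
318 + 214 = 532 → 532 − 360 = 172°   (split-comp 34° ↑)
172 + 180 = 352°   (complement)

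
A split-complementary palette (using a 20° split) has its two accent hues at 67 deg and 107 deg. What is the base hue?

The accents sit 20° either side of the complement, so the complement is their short-arc midpoint on the wheel.
Short-arc midpoint of 67° and 107°: 87°.
Base is 180° from the complement: 87 − 180 = -93 → -93 + 360 = 267°

267°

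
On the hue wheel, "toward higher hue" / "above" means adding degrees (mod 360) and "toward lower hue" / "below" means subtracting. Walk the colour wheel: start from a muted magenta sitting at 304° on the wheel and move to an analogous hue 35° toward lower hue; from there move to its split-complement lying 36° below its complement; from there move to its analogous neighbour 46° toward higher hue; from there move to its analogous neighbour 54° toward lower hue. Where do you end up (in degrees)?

analog 35° ↓ −35°: 304 − 35 = 269°
split-comp 36° ↓ +144°: 269 + 144 = 413 → 413 − 360 = 53°
analog 46° ↑ +46°: 53 + 46 = 99°
analog 54° ↓ −54°: 99 − 54 = 45°

45°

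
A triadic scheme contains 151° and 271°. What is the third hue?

31°

A triad spaces three hues 120° apart.
The full set is {31°, 151°, 271°}.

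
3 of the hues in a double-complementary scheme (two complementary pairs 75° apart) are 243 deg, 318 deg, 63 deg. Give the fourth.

138°

A rectangular tetradic uses two complementary pairs 75° apart: offsets 0°, 75°, 180°, 255°.
Among {63°, 243°, 318°}, 63° and 243° are a 180° pair.
The remaining hue 318° needs its own complement: 318 + 180 = 498 → 498 − 360 = 138°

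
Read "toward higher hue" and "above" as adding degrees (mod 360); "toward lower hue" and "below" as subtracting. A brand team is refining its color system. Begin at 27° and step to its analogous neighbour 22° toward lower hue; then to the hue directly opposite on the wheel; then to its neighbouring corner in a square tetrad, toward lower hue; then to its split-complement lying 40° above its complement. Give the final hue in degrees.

analog 22° ↓ −22°: 27 − 22 = 5°
complement +180°: 5 + 180 = 185°
square ↓ −90°: 185 − 90 = 95°
split-comp 40° ↑ +220°: 95 + 220 = 315°

315°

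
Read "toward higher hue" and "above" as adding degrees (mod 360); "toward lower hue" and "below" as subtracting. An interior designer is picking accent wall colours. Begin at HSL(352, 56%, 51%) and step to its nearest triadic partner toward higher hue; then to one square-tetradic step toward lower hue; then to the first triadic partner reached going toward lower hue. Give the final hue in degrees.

+120° (triadic ↑): 352 + 120 = 472 → 472 − 360 = 112°
−90° (square ↓): 112 − 90 = 22°
−120° (triadic ↓): 22 − 120 = -98 → -98 + 360 = 262°

262°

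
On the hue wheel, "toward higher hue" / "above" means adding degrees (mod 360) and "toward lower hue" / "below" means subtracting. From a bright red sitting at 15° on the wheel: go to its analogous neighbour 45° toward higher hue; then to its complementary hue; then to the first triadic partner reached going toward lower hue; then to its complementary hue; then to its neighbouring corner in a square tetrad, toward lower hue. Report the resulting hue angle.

analog 45° ↑ +45°: 15 + 45 = 60°
complement +180°: 60 + 180 = 240°
triadic ↓ −120°: 240 − 120 = 120°
complement +180°: 120 + 180 = 300°
square ↓ −90°: 300 − 90 = 210°

210°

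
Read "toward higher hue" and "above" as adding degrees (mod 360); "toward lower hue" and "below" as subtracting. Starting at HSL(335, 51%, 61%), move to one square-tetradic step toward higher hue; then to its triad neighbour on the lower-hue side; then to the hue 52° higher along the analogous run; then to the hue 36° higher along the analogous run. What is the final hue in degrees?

+90° (square ↑): 335 + 90 = 425 → 425 − 360 = 65°
−120° (triadic ↓): 65 − 120 = -55 → -55 + 360 = 305°
+52° (analog 52° ↑): 305 + 52 = 357°
+36° (analog 36° ↑): 357 + 36 = 393 → 393 − 360 = 33°

33°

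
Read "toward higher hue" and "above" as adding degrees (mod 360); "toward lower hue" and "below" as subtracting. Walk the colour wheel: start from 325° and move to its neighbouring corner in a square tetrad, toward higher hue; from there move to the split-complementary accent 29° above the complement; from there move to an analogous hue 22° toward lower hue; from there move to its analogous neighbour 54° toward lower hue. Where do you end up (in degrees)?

188°

+90° (square ↑): 325 + 90 = 415 → 415 − 360 = 55°
+209° (split-comp 29° ↑): 55 + 209 = 264°
−22° (analog 22° ↓): 264 − 22 = 242°
−54° (analog 54° ↓): 242 − 54 = 188°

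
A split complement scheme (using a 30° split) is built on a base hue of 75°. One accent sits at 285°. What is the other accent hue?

225°

Split-complementary hues sit 30° either side of the complement.
Complement of the base 75°: 75 + 180 = 255°
The given accent 285° is 30° one side of 255°; the other accent sits 30° the other side: 255 − 30 = 225°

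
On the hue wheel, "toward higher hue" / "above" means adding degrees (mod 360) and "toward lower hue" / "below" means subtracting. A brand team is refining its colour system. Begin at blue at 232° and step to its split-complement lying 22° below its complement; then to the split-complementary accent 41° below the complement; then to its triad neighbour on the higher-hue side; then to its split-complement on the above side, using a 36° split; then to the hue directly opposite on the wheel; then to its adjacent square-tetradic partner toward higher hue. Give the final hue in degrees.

55°

232 + 158 = 390 → 390 − 360 = 30°   (split-comp 22° ↓)
30 + 139 = 169°   (split-comp 41° ↓)
169 + 120 = 289°   (triadic ↑)
289 + 216 = 505 → 505 − 360 = 145°   (split-comp 36° ↑)
145 + 180 = 325°   (complement)
325 + 90 = 415 → 415 − 360 = 55°   (square ↑)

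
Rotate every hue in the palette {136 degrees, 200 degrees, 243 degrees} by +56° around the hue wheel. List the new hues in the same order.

136 + 56 = 192°
200 + 56 = 256°
243 + 56 = 299°

192°, 256°, 299°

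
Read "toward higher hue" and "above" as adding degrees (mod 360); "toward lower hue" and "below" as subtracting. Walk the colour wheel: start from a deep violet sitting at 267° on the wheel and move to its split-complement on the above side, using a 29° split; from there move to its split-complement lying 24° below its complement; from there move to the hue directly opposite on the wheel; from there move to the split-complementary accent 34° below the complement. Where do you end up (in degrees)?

238°

+209° (split-comp 29° ↑): 267 + 209 = 476 → 476 − 360 = 116°
+156° (split-comp 24° ↓): 116 + 156 = 272°
+180° (complement): 272 + 180 = 452 → 452 − 360 = 92°
+146° (split-comp 34° ↓): 92 + 146 = 238°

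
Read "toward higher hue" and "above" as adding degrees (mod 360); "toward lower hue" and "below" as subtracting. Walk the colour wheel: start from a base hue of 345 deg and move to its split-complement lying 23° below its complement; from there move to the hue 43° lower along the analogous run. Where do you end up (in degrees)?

345 + 157 = 502 → 502 − 360 = 142°   (split-comp 23° ↓)
142 − 43 = 99°   (analog 43° ↓)

99°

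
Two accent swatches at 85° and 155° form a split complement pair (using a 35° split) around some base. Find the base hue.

300°

The accents sit 35° either side of the complement, so the complement is their short-arc midpoint on the wheel.
Short-arc midpoint of 85° and 155°: 120°.
Base is 180° from the complement: 120 − 180 = -60 → -60 + 360 = 300°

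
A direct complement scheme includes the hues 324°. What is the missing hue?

The complement sits 180° across the wheel.
The full set through 324° is {144°, 324°}.
Given {324°}, the missing hue is 144°.

144°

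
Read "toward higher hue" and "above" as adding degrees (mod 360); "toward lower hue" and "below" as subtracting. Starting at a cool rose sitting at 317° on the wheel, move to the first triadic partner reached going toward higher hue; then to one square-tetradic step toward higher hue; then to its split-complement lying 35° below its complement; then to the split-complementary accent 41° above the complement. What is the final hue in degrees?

173°

triadic ↑ +120°: 317 + 120 = 437 → 437 − 360 = 77°
square ↑ +90°: 77 + 90 = 167°
split-comp 35° ↓ +145°: 167 + 145 = 312°
split-comp 41° ↑ +221°: 312 + 221 = 533 → 533 − 360 = 173°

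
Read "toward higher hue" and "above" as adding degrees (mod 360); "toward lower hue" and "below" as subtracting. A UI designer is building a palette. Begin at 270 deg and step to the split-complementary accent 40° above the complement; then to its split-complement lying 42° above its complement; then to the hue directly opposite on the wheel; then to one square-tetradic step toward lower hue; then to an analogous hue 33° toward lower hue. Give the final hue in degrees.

split-comp 40° ↑ +220°: 270 + 220 = 490 → 490 − 360 = 130°
split-comp 42° ↑ +222°: 130 + 222 = 352°
complement +180°: 352 + 180 = 532 → 532 − 360 = 172°
square ↓ −90°: 172 − 90 = 82°
analog 33° ↓ −33°: 82 − 33 = 49°

49°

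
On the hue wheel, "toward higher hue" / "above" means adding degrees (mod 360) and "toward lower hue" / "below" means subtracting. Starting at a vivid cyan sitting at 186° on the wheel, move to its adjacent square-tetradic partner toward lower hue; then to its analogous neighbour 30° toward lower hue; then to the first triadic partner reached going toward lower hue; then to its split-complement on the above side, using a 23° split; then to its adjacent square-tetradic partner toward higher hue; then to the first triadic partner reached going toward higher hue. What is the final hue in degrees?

359°

square ↓ −90°: 186 − 90 = 96°
analog 30° ↓ −30°: 96 − 30 = 66°
triadic ↓ −120°: 66 − 120 = -54 → -54 + 360 = 306°
split-comp 23° ↑ +203°: 306 + 203 = 509 → 509 − 360 = 149°
square ↑ +90°: 149 + 90 = 239°
triadic ↑ +120°: 239 + 120 = 359°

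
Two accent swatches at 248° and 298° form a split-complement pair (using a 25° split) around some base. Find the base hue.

93°

The accents sit 25° either side of the complement, so the complement is their short-arc midpoint on the wheel.
Short-arc midpoint of 248° and 298°: 273°.
Base is 180° from the complement: 273 − 180 = 93°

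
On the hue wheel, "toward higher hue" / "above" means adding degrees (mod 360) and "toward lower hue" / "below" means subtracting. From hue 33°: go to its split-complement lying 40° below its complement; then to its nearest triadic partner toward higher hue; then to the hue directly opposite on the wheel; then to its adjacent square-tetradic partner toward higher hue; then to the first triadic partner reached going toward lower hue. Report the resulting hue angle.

33 + 140 = 173°   (split-comp 40° ↓)
173 + 120 = 293°   (triadic ↑)
293 + 180 = 473 → 473 − 360 = 113°   (complement)
113 + 90 = 203°   (square ↑)
203 − 120 = 83°   (triadic ↓)

83°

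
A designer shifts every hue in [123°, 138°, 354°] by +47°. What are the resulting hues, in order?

123 + 47 = 170°
138 + 47 = 185°
354 + 47 = 401 → 401 − 360 = 41°

170°, 185°, 41°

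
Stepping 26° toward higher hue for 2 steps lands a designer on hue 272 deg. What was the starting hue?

2 steps of 26° (toward higher hue) give a net shift of +52°.
Start = end − shift: 272 − 52 = 220°

220°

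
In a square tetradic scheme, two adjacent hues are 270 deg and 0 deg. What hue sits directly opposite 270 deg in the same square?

90°

A square tetradic scheme places four hues 90° apart; opposite corners are 180° apart.
270 + 180 = 450 → 450 − 360 = 90°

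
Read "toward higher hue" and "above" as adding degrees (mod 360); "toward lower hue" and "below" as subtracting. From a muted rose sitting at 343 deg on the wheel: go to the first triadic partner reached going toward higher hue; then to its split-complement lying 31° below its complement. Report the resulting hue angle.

252°

+120° (triadic ↑): 343 + 120 = 463 → 463 − 360 = 103°
+149° (split-comp 31° ↓): 103 + 149 = 252°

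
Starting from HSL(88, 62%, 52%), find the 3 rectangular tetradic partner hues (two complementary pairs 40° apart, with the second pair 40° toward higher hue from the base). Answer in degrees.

A rectangular tetradic uses two complementary pairs 40° apart: offsets 0°, 40°, 180°, 220°.
88 + 40 = 128°
88 + 180 = 268°
88 + 220 = 308°

128°, 268°, 308°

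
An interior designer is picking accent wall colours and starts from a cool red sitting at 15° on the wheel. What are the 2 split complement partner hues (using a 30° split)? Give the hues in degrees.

165° and 225°

Complement of 15°: 15 + 180 = 195°
195 − 30 = 165°
195 + 30 = 225°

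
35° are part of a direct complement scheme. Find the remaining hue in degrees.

The complement sits 180° across the wheel.
The full set through 35° is {35°, 215°}.
Given {35°}, the missing hue is 215°.

215°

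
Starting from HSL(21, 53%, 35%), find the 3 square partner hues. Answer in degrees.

111°, 201°, and 291°

A square tetradic scheme places four hues every 90°.
21 + 90 = 111°
21 + 180 = 201°
21 + 270 = 291°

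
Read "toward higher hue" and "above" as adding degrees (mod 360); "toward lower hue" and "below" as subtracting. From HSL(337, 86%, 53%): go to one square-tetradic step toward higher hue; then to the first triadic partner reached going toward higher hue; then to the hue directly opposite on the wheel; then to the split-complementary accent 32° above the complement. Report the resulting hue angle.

337 + 90 = 427 → 427 − 360 = 67°   (square ↑)
67 + 120 = 187°   (triadic ↑)
187 + 180 = 367 → 367 − 360 = 7°   (complement)
7 + 212 = 219°   (split-comp 32° ↑)

219°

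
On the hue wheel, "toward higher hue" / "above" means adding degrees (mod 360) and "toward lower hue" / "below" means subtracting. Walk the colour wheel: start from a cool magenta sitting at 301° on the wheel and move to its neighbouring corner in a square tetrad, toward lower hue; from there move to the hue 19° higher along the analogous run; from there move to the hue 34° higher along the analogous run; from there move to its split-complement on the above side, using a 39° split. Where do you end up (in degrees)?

123°

square ↓ −90°: 301 − 90 = 211°
analog 19° ↑ +19°: 211 + 19 = 230°
analog 34° ↑ +34°: 230 + 34 = 264°
split-comp 39° ↑ +219°: 264 + 219 = 483 → 483 − 360 = 123°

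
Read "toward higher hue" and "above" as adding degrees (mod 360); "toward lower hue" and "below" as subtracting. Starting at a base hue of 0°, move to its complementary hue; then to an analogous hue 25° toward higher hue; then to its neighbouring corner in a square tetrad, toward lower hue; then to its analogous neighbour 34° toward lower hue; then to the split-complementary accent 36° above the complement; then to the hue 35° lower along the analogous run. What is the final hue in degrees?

262°

complement +180°: 0 + 180 = 180°
analog 25° ↑ +25°: 180 + 25 = 205°
square ↓ −90°: 205 − 90 = 115°
analog 34° ↓ −34°: 115 − 34 = 81°
split-comp 36° ↑ +216°: 81 + 216 = 297°
analog 35° ↓ −35°: 297 − 35 = 262°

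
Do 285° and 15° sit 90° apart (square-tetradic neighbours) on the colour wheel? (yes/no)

Angular distance: |285 − 15| = 270; shorter arc = 360 − 270 = 90°.
90° apart (square-tetradic neighbours) requires 90°.

yes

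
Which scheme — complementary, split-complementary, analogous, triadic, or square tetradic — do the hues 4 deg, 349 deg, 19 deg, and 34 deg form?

Sort the hues: 4°, 19°, 34°, 349°.
Successive gaps around the wheel: 15°, 15°, 315°, 15°.
A run of hues at equal small steps (15°) with one large closing gap is an analogous group.

analogous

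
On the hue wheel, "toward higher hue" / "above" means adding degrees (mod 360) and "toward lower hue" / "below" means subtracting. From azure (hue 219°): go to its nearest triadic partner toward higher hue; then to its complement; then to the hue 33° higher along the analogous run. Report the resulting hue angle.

192°

triadic ↑ +120°: 219 + 120 = 339°
complement +180°: 339 + 180 = 519 → 519 − 360 = 159°
analog 33° ↑ +33°: 159 + 33 = 192°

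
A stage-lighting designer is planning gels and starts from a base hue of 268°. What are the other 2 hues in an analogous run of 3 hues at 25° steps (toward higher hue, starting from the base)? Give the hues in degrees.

293° and 318°

Analogous hues sit every 25° along the wheel.
268 + 25 = 293°
268 + 50 = 318°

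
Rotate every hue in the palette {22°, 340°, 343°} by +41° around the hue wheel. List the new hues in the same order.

22 + 41 = 63°
340 + 41 = 381 → 381 − 360 = 21°
343 + 41 = 384 → 384 − 360 = 24°

63°, 21°, 24°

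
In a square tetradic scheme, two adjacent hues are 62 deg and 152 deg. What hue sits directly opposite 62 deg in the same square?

A square tetradic scheme places four hues 90° apart; opposite corners are 180° apart.
62 + 180 = 242°

242°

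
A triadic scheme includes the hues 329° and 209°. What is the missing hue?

89°

A triad places three hues 120° apart.
The full set through 209° is {89°, 209°, 329°}.
Given {209°, 329°}, the missing hue is 89°.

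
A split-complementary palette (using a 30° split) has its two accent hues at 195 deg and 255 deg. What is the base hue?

The accents sit 30° either side of the complement, so the complement is their short-arc midpoint on the wheel.
Short-arc midpoint of 195° and 255°: 225°.
Base is 180° from the complement: 225 − 180 = 45°

45°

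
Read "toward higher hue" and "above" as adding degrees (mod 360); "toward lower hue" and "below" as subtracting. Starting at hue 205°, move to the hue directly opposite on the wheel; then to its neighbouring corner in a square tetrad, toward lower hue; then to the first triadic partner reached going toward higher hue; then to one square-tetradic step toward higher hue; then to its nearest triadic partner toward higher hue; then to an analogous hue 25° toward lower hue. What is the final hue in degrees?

240°

205 + 180 = 385 → 385 − 360 = 25°   (complement)
25 − 90 = -65 → -65 + 360 = 295°   (square ↓)
295 + 120 = 415 → 415 − 360 = 55°   (triadic ↑)
55 + 90 = 145°   (square ↑)
145 + 120 = 265°   (triadic ↑)
265 − 25 = 240°   (analog 25° ↓)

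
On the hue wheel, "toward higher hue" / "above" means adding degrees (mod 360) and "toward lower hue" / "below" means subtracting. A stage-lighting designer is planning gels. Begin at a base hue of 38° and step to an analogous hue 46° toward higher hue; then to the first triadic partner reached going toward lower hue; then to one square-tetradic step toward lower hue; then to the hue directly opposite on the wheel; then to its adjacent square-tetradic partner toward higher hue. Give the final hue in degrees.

144°

analog 46° ↑ +46°: 38 + 46 = 84°
triadic ↓ −120°: 84 − 120 = -36 → -36 + 360 = 324°
square ↓ −90°: 324 − 90 = 234°
complement +180°: 234 + 180 = 414 → 414 − 360 = 54°
square ↑ +90°: 54 + 90 = 144°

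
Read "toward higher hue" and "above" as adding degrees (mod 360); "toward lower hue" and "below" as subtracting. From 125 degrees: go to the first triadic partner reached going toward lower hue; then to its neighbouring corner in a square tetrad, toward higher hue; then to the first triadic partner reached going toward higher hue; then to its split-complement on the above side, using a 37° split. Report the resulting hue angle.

72°

−120° (triadic ↓): 125 − 120 = 5°
+90° (square ↑): 5 + 90 = 95°
+120° (triadic ↑): 95 + 120 = 215°
+217° (split-comp 37° ↑): 215 + 217 = 432 → 432 − 360 = 72°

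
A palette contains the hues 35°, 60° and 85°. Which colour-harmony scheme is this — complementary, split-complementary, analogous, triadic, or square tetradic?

Sort the hues: 35°, 60°, 85°.
Successive gaps around the wheel: 25°, 25°, 310°.
A run of hues at equal small steps (25°) with one large closing gap is an analogous group.

analogous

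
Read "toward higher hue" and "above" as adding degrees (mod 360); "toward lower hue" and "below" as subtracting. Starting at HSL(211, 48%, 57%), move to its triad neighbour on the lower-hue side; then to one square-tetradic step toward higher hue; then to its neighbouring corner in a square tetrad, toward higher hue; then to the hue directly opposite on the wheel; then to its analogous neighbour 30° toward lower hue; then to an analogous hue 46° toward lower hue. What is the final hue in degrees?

15°

−120° (triadic ↓): 211 − 120 = 91°
+90° (square ↑): 91 + 90 = 181°
+90° (square ↑): 181 + 90 = 271°
+180° (complement): 271 + 180 = 451 → 451 − 360 = 91°
−30° (analog 30° ↓): 91 − 30 = 61°
−46° (analog 46° ↓): 61 − 46 = 15°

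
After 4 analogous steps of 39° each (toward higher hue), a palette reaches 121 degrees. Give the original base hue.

325°

4 steps of 39° (toward higher hue) give a net shift of +156°.
Start = end − shift: 121 − 156 = -35 → -35 + 360 = 325°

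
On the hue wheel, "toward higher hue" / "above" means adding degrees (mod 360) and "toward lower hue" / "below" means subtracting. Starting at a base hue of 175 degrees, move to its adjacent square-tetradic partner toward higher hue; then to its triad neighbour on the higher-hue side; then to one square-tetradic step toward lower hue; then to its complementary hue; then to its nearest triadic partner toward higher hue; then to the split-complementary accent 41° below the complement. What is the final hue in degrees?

14°

175 + 90 = 265°   (square ↑)
265 + 120 = 385 → 385 − 360 = 25°   (triadic ↑)
25 − 90 = -65 → -65 + 360 = 295°   (square ↓)
295 + 180 = 475 → 475 − 360 = 115°   (complement)
115 + 120 = 235°   (triadic ↑)
235 + 139 = 374 → 374 − 360 = 14°   (split-comp 41° ↓)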